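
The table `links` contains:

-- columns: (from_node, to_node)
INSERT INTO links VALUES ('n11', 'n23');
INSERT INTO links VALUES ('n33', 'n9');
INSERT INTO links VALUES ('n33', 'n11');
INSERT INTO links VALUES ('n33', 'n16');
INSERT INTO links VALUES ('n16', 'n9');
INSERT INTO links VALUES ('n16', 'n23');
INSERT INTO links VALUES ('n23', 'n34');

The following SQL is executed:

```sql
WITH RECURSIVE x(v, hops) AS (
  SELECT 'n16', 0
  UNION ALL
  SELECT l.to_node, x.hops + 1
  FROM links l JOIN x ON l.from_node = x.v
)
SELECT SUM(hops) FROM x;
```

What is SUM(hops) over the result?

Base: (n16, hops=0).
Iteration 1: edges from {n16} -> (n23, hops=1), (n9, hops=1).
Iteration 2: edges from {n23,n9} -> (n34, hops=2).
Iteration 3: no outgoing edges from {n34}; recursion stops.
SUM(hops) = 0 + 1 + 1 + 2 = 4.

4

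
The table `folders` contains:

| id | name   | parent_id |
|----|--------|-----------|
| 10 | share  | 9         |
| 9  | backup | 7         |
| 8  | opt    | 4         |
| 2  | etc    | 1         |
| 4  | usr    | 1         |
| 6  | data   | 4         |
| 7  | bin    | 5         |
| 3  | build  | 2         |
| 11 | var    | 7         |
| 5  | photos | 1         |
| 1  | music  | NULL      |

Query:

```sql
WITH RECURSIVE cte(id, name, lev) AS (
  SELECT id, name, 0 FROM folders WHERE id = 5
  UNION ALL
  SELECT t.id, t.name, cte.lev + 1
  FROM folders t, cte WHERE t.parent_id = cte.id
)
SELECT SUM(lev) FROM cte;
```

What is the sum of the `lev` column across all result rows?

Base: id=5 (photos) at lev 0.
Iteration 1: rows with parent_id in {5} -> bin (id 7, lev 1).
Iteration 2: rows with parent_id in {7} -> backup (id 9, lev 2), var (id 11, lev 2).
Iteration 3: rows with parent_id in {9,11} -> share (id 10, lev 3).
Iteration 4: no rows with parent_id in {10}; recursion stops.
SUM(lev) = 0 + 1 + 2 + 2 + 3 = 8.

8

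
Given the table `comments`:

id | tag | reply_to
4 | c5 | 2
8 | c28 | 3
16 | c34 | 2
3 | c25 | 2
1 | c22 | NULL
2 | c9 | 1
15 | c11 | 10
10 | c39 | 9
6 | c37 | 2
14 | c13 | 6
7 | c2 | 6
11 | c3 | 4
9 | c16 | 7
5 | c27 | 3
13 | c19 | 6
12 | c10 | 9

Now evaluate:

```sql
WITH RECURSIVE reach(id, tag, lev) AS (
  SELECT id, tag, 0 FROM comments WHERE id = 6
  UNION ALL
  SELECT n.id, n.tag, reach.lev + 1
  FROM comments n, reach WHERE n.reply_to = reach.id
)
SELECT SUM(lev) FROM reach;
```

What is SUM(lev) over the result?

15

Base: id=6 (c37) at lev 0.
Iteration 1: rows with reply_to in {6} -> c2 (id 7, lev 1), c19 (id 13, lev 1), c13 (id 14, lev 1).
Iteration 2: rows with reply_to in {7,13,14} -> c16 (id 9, lev 2).
Iteration 3: rows with reply_to in {9} -> c39 (id 10, lev 3), c10 (id 12, lev 3).
Iteration 4: rows with reply_to in {10,12} -> c11 (id 15, lev 4).
Iteration 5: no rows with reply_to in {15}; recursion stops.
SUM(lev) = 0 + 1 + 1 + 1 + 2 + 3 + 3 + 4 = 15.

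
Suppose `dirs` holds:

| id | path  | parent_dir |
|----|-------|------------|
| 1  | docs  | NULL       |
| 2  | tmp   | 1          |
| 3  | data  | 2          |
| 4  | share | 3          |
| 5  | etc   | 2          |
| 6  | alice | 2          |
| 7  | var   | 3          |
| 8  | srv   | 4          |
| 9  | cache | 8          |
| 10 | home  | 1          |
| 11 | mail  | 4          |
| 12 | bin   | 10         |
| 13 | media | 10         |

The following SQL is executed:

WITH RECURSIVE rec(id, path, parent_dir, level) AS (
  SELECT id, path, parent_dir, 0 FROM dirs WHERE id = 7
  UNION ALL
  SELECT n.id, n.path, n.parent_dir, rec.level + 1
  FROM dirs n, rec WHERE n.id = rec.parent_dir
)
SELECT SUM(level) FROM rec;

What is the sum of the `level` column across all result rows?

6

Base: id=7 (var), parent_dir=3, level 0.
Iteration 1: join on id=3 -> data (id 3, parent_dir=2, level 1).
Iteration 2: join on id=2 -> tmp (id 2, parent_dir=1, level 2).
Iteration 3: join on id=1 -> docs (id 1, parent_dir=NULL, level 3).
Iteration 4: parent_dir is NULL; no match; recursion stops.
SUM(level) = 0 + 1 + 2 + 3 = 6.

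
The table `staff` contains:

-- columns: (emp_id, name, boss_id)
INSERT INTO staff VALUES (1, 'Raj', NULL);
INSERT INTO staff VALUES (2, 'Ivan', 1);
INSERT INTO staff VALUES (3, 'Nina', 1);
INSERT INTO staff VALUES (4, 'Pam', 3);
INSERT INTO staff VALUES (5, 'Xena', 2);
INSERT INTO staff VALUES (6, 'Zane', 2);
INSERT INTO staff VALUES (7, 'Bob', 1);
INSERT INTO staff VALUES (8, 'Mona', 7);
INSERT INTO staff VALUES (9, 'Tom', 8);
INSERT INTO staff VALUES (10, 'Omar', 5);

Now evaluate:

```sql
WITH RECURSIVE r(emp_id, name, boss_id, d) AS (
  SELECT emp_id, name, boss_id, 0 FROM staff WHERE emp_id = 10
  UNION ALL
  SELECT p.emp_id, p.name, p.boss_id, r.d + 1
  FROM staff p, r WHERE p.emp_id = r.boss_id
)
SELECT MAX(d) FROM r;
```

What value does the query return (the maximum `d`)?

3

Base: emp_id=10 (Omar), boss_id=5, d 0.
Iteration 1: join on emp_id=5 -> Xena (id 5, boss_id=2, d 1).
Iteration 2: join on emp_id=2 -> Ivan (id 2, boss_id=1, d 2).
Iteration 3: join on emp_id=1 -> Raj (id 1, boss_id=NULL, d 3).
Iteration 4: boss_id is NULL; no match; recursion stops.
d values: 0, 1, 2, 3; the maximum is 3.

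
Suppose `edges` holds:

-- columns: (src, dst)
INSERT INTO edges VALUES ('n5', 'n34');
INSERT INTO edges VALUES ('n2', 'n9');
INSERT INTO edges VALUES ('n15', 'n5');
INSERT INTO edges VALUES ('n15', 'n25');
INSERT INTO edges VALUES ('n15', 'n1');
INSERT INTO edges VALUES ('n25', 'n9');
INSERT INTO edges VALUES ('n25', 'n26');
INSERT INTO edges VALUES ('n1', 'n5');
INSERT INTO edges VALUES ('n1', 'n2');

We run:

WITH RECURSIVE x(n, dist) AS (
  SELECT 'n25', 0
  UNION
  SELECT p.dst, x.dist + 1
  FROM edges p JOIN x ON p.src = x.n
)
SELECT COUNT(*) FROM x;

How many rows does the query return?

3

Base: (n25, dist=0).
Iteration 1: edges from {n25} -> (n26, dist=1), (n9, dist=1).
Iteration 2: no outgoing edges from {n26,n9}; recursion stops.
Total rows emitted: 3.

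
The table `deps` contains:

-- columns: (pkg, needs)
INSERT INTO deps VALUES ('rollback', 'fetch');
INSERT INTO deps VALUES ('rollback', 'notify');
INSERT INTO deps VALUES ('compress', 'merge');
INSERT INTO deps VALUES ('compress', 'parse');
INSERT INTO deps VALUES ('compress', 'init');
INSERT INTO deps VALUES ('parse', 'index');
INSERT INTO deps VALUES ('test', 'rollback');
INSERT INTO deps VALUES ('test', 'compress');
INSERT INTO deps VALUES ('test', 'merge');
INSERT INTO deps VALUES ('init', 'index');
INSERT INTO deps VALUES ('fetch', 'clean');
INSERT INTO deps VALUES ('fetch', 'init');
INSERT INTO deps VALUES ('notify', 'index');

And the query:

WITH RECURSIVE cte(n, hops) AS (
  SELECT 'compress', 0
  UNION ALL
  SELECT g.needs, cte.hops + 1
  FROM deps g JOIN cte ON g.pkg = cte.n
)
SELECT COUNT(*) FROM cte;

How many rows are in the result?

6

Base: (compress, hops=0).
Iteration 1: edges from {compress} -> (init, hops=1), (merge, hops=1), (parse, hops=1).
Iteration 2: edges from {init,merge,parse} -> (index, hops=2) x2. [UNION ALL keeps all 2 new rows, including repeats]
Iteration 3: no outgoing edges from {index}; recursion stops.
Total rows emitted: 6.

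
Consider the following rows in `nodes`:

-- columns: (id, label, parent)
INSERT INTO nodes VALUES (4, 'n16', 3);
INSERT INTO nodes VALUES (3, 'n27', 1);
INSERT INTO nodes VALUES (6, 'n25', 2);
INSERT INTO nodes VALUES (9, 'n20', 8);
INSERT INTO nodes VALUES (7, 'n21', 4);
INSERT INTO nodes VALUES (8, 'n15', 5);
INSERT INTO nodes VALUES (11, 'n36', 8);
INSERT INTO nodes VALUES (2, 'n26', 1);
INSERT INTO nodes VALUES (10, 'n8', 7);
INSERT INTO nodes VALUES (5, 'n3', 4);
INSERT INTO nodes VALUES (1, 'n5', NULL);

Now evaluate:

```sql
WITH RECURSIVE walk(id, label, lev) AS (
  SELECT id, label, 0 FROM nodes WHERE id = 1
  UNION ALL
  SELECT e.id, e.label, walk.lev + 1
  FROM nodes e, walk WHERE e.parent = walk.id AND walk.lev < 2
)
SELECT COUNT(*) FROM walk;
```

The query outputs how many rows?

Base: id=1 (n5) at lev 0.
Iteration 1: rows with parent in {1} -> n26 (id 2, lev 1), n27 (id 3, lev 1).
Iteration 2: rows with parent in {2,3} -> n16 (id 4, lev 2), n25 (id 6, lev 2).
Iteration 3: lev < 2 fails for all current rows; recursion stops.
Total rows emitted: 5.

5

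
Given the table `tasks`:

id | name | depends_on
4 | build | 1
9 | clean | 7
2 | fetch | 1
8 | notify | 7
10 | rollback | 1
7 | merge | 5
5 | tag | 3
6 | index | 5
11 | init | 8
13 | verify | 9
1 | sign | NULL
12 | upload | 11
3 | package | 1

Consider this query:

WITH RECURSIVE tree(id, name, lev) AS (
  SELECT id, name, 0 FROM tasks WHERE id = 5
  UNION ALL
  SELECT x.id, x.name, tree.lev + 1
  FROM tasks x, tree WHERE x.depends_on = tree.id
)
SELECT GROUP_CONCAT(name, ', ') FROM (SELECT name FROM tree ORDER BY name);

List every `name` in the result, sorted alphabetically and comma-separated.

Base: id=5 (tag) at lev 0.
Iteration 1: rows with depends_on in {5} -> index (id 6, lev 1), merge (id 7, lev 1).
Iteration 2: rows with depends_on in {6,7} -> notify (id 8, lev 2), clean (id 9, lev 2).
Iteration 3: rows with depends_on in {8,9} -> init (id 11, lev 3), verify (id 13, lev 3).
Iteration 4: rows with depends_on in {11,13} -> upload (id 12, lev 4).
Iteration 5: no rows with depends_on in {12}; recursion stops.

clean, index, init, merge, notify, tag, upload, verify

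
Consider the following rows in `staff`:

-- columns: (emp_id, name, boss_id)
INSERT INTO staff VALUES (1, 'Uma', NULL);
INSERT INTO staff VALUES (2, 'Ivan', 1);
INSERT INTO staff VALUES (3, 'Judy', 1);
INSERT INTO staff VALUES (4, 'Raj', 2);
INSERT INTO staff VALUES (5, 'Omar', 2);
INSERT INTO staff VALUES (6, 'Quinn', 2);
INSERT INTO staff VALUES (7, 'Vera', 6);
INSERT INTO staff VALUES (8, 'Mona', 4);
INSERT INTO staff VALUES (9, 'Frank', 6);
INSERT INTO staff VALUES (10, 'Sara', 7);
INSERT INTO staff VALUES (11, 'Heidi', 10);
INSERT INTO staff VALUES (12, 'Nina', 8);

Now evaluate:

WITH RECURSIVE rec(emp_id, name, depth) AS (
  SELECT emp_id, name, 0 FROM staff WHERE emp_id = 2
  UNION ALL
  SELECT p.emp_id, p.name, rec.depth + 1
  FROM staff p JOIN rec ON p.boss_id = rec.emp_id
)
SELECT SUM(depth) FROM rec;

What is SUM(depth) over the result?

Base: emp_id=2 (Ivan) at depth 0.
Iteration 1: rows with boss_id in {2} -> Raj (id 4, depth 1), Omar (id 5, depth 1), Quinn (id 6, depth 1).
Iteration 2: rows with boss_id in {4,5,6} -> Vera (id 7, depth 2), Mona (id 8, depth 2), Frank (id 9, depth 2).
Iteration 3: rows with boss_id in {7,8,9} -> Sara (id 10, depth 3), Nina (id 12, depth 3).
Iteration 4: rows with boss_id in {10,12} -> Heidi (id 11, depth 4).
Iteration 5: no rows with boss_id in {11}; recursion stops.
SUM(depth) = 0 + 1 + 1 + 1 + 2 + 2 + 2 + 3 + 3 + 4 = 19.

19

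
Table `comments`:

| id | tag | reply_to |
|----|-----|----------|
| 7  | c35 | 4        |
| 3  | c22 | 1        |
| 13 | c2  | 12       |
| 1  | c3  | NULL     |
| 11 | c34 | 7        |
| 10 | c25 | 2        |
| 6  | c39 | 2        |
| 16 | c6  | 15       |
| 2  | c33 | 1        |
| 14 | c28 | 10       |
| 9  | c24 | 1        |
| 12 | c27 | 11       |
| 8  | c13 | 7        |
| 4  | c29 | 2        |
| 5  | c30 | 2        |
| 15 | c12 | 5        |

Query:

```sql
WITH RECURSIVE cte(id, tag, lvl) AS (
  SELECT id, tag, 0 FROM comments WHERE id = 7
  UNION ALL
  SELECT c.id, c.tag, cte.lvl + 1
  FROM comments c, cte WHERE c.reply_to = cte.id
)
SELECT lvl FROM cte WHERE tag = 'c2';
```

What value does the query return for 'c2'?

Base: id=7 (c35) at lvl 0.
Iteration 1: rows with reply_to in {7} -> c13 (id 8, lvl 1), c34 (id 11, lvl 1).
Iteration 2: rows with reply_to in {8,11} -> c27 (id 12, lvl 2).
Iteration 3: rows with reply_to in {12} -> c2 (id 13, lvl 3).
Iteration 4: no rows with reply_to in {13}; recursion stops.

3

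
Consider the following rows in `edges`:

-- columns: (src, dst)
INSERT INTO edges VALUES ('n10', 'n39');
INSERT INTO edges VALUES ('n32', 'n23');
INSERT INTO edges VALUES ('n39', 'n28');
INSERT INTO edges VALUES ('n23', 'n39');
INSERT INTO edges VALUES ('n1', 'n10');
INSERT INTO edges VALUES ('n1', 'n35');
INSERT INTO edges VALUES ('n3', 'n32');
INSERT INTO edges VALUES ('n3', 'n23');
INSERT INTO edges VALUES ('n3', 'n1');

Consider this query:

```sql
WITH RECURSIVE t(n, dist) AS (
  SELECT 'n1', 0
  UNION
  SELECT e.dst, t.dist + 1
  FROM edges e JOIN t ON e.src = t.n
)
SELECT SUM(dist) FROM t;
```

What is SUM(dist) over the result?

Base: (n1, dist=0).
Iteration 1: edges from {n1} -> (n10, dist=1), (n35, dist=1).
Iteration 2: edges from {n10,n35} -> (n39, dist=2).
Iteration 3: edges from {n39} -> (n28, dist=3).
Iteration 4: no outgoing edges from {n28}; recursion stops.
SUM(dist) = 0 + 1 + 1 + 2 + 3 = 7.

7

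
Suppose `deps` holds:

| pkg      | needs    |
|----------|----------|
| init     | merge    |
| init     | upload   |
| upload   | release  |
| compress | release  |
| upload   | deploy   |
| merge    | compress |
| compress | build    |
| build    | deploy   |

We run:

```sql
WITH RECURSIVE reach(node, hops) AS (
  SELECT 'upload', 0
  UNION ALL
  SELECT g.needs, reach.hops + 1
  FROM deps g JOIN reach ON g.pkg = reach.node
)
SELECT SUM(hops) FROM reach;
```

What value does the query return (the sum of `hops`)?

2

Base: (upload, hops=0).
Iteration 1: edges from {upload} -> (deploy, hops=1), (release, hops=1).
Iteration 2: no outgoing edges from {deploy,release}; recursion stops.
SUM(hops) = 0 + 1 + 1 = 2.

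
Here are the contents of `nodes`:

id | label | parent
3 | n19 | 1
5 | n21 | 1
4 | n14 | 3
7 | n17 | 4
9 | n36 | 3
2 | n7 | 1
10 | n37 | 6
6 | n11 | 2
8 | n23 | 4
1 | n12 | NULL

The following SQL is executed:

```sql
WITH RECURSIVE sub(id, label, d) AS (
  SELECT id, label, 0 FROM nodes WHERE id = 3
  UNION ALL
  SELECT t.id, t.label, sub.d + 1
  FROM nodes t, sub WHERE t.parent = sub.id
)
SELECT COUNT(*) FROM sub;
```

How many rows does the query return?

5

Base: id=3 (n19) at d 0.
Iteration 1: rows with parent in {3} -> n14 (id 4, d 1), n36 (id 9, d 1).
Iteration 2: rows with parent in {4,9} -> n17 (id 7, d 2), n23 (id 8, d 2).
Iteration 3: no rows with parent in {7,8}; recursion stops.
Total rows emitted: 5.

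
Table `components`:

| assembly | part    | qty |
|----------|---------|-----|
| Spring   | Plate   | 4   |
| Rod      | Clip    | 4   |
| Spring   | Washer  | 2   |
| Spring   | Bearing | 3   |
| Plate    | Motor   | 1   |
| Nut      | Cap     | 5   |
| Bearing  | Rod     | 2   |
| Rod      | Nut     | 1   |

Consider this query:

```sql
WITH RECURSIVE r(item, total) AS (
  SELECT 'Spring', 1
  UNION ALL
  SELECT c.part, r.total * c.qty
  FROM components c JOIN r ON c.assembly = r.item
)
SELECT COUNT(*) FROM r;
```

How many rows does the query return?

Base: (Spring, total=1).
Iteration 1: components of {Spring} -> Bearing = 1*3 = 3, Plate = 1*4 = 4, Washer = 1*2 = 2.
Iteration 2: components of {Bearing,Plate,Washer} -> Motor = 4*1 = 4, Rod = 3*2 = 6.
Iteration 3: components of {Motor,Rod} -> Clip = 6*4 = 24, Nut = 6*1 = 6.
Iteration 4: components of {Clip,Nut} -> Cap = 6*5 = 30.
Iteration 5: no further components; recursion stops.
Total rows emitted: 9.

9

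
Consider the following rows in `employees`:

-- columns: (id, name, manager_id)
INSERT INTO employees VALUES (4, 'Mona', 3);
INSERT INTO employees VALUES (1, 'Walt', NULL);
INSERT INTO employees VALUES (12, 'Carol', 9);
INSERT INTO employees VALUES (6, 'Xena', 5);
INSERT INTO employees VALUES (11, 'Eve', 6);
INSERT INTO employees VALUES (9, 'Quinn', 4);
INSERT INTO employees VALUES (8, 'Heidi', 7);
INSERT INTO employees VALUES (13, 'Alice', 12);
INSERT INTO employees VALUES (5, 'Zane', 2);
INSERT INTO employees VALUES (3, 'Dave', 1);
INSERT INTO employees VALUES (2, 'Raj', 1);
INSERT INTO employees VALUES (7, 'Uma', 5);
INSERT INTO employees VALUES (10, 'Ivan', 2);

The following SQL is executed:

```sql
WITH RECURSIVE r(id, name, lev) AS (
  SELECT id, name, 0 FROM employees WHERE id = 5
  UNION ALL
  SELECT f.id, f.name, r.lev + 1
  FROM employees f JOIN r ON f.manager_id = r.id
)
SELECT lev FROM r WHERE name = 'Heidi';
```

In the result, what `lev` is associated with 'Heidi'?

Base: id=5 (Zane) at lev 0.
Iteration 1: rows with manager_id in {5} -> Xena (id 6, lev 1), Uma (id 7, lev 1).
Iteration 2: rows with manager_id in {6,7} -> Heidi (id 8, lev 2), Eve (id 11, lev 2).
Iteration 3: no rows with manager_id in {8,11}; recursion stops.

2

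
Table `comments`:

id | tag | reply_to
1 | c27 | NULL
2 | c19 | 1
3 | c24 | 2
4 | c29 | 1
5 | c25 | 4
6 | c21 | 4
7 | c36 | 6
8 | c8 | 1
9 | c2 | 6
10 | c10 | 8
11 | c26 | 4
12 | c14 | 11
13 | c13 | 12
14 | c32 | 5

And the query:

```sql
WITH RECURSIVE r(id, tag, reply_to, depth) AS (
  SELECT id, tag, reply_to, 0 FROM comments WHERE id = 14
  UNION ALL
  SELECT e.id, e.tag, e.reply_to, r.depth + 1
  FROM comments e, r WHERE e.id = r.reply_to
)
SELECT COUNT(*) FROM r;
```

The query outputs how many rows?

4

Base: id=14 (c32), reply_to=5, depth 0.
Iteration 1: join on id=5 -> c25 (id 5, reply_to=4, depth 1).
Iteration 2: join on id=4 -> c29 (id 4, reply_to=1, depth 2).
Iteration 3: join on id=1 -> c27 (id 1, reply_to=NULL, depth 3).
Iteration 4: reply_to is NULL; no match; recursion stops.
Total rows emitted: 4.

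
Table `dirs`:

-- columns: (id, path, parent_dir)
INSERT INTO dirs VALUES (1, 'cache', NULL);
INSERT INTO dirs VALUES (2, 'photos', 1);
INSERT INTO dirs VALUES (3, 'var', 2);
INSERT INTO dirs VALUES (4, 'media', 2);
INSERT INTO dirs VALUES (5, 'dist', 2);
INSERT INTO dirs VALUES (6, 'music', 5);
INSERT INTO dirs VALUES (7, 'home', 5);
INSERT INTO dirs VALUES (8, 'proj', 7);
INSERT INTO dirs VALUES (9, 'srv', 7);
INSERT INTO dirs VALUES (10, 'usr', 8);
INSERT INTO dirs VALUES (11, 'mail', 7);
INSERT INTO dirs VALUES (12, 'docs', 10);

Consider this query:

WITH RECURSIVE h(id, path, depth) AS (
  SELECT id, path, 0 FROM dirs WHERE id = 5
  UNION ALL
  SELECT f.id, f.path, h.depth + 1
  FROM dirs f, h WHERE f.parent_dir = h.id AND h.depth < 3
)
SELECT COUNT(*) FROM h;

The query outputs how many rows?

Base: id=5 (dist) at depth 0.
Iteration 1: rows with parent_dir in {5} -> music (id 6, depth 1), home (id 7, depth 1).
Iteration 2: rows with parent_dir in {6,7} -> proj (id 8, depth 2), srv (id 9, depth 2), mail (id 11, depth 2).
Iteration 3: rows with parent_dir in {8,9,11} -> usr (id 10, depth 3).
Iteration 4: depth < 3 fails for all current rows; recursion stops.
Total rows emitted: 7.

7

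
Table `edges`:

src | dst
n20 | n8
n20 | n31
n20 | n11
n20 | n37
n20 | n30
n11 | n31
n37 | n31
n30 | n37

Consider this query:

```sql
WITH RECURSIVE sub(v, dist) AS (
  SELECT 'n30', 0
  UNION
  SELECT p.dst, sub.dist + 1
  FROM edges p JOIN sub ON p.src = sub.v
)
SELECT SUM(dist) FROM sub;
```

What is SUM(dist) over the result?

3

Base: (n30, dist=0).
Iteration 1: edges from {n30} -> (n37, dist=1).
Iteration 2: edges from {n37} -> (n31, dist=2).
Iteration 3: no outgoing edges from {n31}; recursion stops.
SUM(dist) = 0 + 1 + 2 = 3.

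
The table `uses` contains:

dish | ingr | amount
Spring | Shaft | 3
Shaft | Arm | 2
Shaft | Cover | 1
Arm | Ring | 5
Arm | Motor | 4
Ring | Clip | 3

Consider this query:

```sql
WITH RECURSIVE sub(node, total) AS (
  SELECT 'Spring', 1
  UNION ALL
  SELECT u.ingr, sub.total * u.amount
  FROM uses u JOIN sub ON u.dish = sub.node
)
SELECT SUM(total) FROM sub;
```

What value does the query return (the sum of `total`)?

Base: (Spring, total=1).
Iteration 1: components of {Spring} -> Shaft = 1*3 = 3.
Iteration 2: components of {Shaft} -> Arm = 3*2 = 6, Cover = 3*1 = 3.
Iteration 3: components of {Arm,Cover} -> Motor = 6*4 = 24, Ring = 6*5 = 30.
Iteration 4: components of {Motor,Ring} -> Clip = 30*3 = 90.
Iteration 5: no further components; recursion stops.
SUM(total) = 1 + 3 + 6 + 3 + 30 + 24 + 90 = 157.

157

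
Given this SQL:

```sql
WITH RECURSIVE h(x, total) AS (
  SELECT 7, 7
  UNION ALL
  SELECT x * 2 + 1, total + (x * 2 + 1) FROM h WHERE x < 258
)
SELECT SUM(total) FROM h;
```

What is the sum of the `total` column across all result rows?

1948

Base: x=7, total=7.
Iteration 1: 7 < 258 holds -> x = 7 * 2 + 1 = 15, total = 7 + 15 = 22.
Iteration 2: 15 < 258 holds -> x = 15 * 2 + 1 = 31, total = 22 + 31 = 53.
Iteration 3: 31 < 258 holds -> x = 31 * 2 + 1 = 63, total = 53 + 63 = 116.
Iteration 4: 63 < 258 holds -> x = 63 * 2 + 1 = 127, total = 116 + 127 = 243.
Iteration 5: 127 < 258 holds -> x = 127 * 2 + 1 = 255, total = 243 + 255 = 498.
Iteration 6: 255 < 258 holds -> x = 255 * 2 + 1 = 511, total = 498 + 511 = 1009.
Iteration 7: 511 < 258 fails; recursion stops.
SUM(total) = 7 + 22 + 53 + 116 + 243 + 498 + 1009 = 1948.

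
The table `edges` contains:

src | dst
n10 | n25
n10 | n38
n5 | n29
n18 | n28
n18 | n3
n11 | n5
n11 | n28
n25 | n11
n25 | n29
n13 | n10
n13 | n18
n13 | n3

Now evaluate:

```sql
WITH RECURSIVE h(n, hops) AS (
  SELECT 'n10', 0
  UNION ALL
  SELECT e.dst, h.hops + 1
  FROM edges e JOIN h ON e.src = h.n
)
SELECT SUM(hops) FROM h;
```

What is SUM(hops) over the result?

16

Base: (n10, hops=0).
Iteration 1: edges from {n10} -> (n25, hops=1), (n38, hops=1).
Iteration 2: edges from {n25,n38} -> (n11, hops=2), (n29, hops=2).
Iteration 3: edges from {n11,n29} -> (n28, hops=3), (n5, hops=3).
Iteration 4: edges from {n28,n5} -> (n29, hops=4).
Iteration 5: no outgoing edges from {n29}; recursion stops.
SUM(hops) = 0 + 1 + 1 + 2 + 2 + 3 + 3 + 4 = 16.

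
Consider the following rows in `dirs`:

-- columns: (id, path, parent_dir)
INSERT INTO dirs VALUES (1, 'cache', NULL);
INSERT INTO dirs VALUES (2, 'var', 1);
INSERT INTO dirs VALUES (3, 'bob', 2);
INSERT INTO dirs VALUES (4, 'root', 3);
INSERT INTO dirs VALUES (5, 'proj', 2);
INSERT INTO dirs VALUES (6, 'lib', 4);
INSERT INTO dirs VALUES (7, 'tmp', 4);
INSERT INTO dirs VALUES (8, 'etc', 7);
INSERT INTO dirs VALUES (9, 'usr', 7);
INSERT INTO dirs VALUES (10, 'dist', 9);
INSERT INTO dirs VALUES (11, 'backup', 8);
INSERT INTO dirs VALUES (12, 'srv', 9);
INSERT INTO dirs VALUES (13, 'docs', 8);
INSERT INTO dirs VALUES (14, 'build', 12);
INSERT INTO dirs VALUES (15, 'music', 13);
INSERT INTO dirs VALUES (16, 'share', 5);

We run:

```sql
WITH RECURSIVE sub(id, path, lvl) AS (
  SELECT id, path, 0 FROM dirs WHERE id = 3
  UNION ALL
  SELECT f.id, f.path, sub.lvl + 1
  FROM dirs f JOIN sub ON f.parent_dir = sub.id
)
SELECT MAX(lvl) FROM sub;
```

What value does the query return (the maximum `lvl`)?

5

Base: id=3 (bob) at lvl 0.
Iteration 1: rows with parent_dir in {3} -> root (id 4, lvl 1).
Iteration 2: rows with parent_dir in {4} -> lib (id 6, lvl 2), tmp (id 7, lvl 2).
Iteration 3: rows with parent_dir in {6,7} -> etc (id 8, lvl 3), usr (id 9, lvl 3).
Iteration 4: rows with parent_dir in {8,9} -> dist (id 10, lvl 4), backup (id 11, lvl 4), srv (id 12, lvl 4), docs (id 13, lvl 4).
Iteration 5: rows with parent_dir in {10,11,12,13} -> build (id 14, lvl 5), music (id 15, lvl 5).
Iteration 6: no rows with parent_dir in {14,15}; recursion stops.
lvl values: 0, 1, 2, 2, 3, 3, 4, 4, 4, 4, 5, 5; the maximum is 5.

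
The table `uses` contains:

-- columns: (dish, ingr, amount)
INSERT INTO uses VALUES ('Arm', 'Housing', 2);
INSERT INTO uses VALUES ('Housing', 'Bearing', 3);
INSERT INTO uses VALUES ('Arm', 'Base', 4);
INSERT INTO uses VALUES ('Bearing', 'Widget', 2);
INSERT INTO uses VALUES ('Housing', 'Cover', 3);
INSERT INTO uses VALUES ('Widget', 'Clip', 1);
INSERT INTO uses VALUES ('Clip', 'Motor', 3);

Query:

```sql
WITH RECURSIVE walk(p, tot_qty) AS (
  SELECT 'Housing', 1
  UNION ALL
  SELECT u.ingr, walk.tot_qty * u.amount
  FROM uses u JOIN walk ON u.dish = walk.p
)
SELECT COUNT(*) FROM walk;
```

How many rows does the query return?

Base: (Housing, tot_qty=1).
Iteration 1: components of {Housing} -> Bearing = 1*3 = 3, Cover = 1*3 = 3.
Iteration 2: components of {Bearing,Cover} -> Widget = 3*2 = 6.
Iteration 3: components of {Widget} -> Clip = 6*1 = 6.
Iteration 4: components of {Clip} -> Motor = 6*3 = 18.
Iteration 5: no further components; recursion stops.
Total rows emitted: 6.

6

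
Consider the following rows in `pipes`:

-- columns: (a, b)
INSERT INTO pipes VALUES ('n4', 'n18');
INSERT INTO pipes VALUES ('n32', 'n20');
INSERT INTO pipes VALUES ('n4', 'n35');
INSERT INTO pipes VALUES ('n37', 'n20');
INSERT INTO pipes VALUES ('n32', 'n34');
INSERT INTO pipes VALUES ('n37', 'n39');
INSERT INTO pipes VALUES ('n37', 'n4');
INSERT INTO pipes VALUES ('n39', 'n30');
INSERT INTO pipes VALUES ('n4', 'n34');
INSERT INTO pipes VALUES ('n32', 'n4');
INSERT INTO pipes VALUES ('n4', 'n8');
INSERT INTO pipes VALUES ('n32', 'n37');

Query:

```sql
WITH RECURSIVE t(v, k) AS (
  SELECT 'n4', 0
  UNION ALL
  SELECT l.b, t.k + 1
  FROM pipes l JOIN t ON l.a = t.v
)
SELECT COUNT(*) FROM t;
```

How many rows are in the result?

Base: (n4, k=0).
Iteration 1: edges from {n4} -> (n18, k=1), (n34, k=1), (n35, k=1), (n8, k=1).
Iteration 2: no outgoing edges from {n18,n34,n35,n8}; recursion stops.
Total rows emitted: 5.

5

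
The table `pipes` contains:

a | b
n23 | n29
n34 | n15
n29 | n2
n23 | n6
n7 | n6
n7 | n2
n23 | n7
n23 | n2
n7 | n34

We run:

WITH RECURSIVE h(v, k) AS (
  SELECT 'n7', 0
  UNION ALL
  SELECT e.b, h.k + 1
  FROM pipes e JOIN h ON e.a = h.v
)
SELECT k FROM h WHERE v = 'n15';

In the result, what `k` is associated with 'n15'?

2

Base: (n7, k=0).
Iteration 1: edges from {n7} -> (n2, k=1), (n34, k=1), (n6, k=1).
Iteration 2: edges from {n2,n34,n6} -> (n15, k=2).
Iteration 3: no outgoing edges from {n15}; recursion stops.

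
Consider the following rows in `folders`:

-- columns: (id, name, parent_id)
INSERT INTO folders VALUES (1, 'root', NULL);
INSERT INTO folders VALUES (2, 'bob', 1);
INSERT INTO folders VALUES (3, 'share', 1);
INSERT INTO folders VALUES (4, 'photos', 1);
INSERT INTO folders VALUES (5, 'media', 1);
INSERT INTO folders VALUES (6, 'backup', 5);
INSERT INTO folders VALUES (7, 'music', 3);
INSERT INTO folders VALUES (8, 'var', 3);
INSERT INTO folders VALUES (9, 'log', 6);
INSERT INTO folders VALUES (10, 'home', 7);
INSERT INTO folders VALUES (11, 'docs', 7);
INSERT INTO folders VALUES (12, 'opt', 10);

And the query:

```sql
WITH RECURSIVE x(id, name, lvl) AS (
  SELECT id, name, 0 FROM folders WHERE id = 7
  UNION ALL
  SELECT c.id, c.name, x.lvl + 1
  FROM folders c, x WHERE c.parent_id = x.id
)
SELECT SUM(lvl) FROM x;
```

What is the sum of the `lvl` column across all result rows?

Base: id=7 (music) at lvl 0.
Iteration 1: rows with parent_id in {7} -> home (id 10, lvl 1), docs (id 11, lvl 1).
Iteration 2: rows with parent_id in {10,11} -> opt (id 12, lvl 2).
Iteration 3: no rows with parent_id in {12}; recursion stops.
SUM(lvl) = 0 + 1 + 1 + 2 = 4.

4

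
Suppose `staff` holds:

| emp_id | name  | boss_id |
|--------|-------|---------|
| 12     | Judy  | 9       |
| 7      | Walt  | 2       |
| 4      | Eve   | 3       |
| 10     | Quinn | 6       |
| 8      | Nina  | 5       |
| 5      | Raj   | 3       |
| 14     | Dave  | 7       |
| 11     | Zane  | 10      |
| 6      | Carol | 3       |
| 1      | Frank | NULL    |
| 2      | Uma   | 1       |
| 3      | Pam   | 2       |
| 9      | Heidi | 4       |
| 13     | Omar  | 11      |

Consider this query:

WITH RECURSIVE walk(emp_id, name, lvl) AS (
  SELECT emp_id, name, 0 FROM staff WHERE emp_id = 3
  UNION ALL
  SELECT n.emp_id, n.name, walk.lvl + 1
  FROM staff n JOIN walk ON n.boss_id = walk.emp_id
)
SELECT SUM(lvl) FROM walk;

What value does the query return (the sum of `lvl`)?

Base: emp_id=3 (Pam) at lvl 0.
Iteration 1: rows with boss_id in {3} -> Eve (id 4, lvl 1), Raj (id 5, lvl 1), Carol (id 6, lvl 1).
Iteration 2: rows with boss_id in {4,5,6} -> Nina (id 8, lvl 2), Heidi (id 9, lvl 2), Quinn (id 10, lvl 2).
Iteration 3: rows with boss_id in {8,9,10} -> Zane (id 11, lvl 3), Judy (id 12, lvl 3).
Iteration 4: rows with boss_id in {11,12} -> Omar (id 13, lvl 4).
Iteration 5: no rows with boss_id in {13}; recursion stops.
SUM(lvl) = 0 + 1 + 1 + 1 + 2 + 2 + 2 + 3 + 3 + 4 = 19.

19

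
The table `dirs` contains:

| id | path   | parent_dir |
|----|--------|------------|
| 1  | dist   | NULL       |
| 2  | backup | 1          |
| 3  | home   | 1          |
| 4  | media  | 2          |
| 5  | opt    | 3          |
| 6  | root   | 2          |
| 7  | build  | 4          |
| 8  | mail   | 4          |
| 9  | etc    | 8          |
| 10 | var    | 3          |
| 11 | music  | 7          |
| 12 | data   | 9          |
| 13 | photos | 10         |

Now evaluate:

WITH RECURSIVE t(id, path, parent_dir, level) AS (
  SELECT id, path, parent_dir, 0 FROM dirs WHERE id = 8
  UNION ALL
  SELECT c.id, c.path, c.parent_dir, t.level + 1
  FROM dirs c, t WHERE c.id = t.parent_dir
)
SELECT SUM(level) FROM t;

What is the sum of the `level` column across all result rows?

6

Base: id=8 (mail), parent_dir=4, level 0.
Iteration 1: join on id=4 -> media (id 4, parent_dir=2, level 1).
Iteration 2: join on id=2 -> backup (id 2, parent_dir=1, level 2).
Iteration 3: join on id=1 -> dist (id 1, parent_dir=NULL, level 3).
Iteration 4: parent_dir is NULL; no match; recursion stops.
SUM(level) = 0 + 1 + 2 + 3 = 6.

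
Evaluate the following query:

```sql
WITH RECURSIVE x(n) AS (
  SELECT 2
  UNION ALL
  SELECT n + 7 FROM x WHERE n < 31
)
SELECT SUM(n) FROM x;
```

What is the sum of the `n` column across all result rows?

Base: n=2.
Iteration 1: 2 < 31 holds -> n = 2 + 7 = 9.
Iteration 2: 9 < 31 holds -> n = 9 + 7 = 16.
Iteration 3: 16 < 31 holds -> n = 16 + 7 = 23.
Iteration 4: 23 < 31 holds -> n = 23 + 7 = 30.
Iteration 5: 30 < 31 holds -> n = 30 + 7 = 37.
Iteration 6: 37 < 31 fails; recursion stops.
SUM(n) = 2 + 9 + 16 + 23 + 30 + 37 = 117.

117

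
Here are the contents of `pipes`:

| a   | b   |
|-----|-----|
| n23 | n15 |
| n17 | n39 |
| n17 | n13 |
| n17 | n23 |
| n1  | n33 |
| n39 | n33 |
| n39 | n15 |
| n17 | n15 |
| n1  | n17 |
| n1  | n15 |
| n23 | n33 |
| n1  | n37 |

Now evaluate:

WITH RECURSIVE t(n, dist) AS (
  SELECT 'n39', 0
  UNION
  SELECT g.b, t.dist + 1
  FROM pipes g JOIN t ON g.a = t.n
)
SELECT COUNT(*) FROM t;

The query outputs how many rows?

Base: (n39, dist=0).
Iteration 1: edges from {n39} -> (n15, dist=1), (n33, dist=1).
Iteration 2: no outgoing edges from {n15,n33}; recursion stops.
Total rows emitted: 3.

3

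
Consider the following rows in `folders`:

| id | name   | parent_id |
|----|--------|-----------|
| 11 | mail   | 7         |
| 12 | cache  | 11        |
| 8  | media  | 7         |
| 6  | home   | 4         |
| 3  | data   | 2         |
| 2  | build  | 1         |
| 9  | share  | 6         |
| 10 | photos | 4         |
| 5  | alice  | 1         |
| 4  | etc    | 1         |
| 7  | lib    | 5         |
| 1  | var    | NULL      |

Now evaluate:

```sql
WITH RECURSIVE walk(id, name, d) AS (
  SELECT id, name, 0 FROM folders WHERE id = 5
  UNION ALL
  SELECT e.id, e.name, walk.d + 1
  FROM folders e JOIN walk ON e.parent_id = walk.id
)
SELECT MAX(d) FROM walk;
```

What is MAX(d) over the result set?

Base: id=5 (alice) at d 0.
Iteration 1: rows with parent_id in {5} -> lib (id 7, d 1).
Iteration 2: rows with parent_id in {7} -> media (id 8, d 2), mail (id 11, d 2).
Iteration 3: rows with parent_id in {8,11} -> cache (id 12, d 3).
Iteration 4: no rows with parent_id in {12}; recursion stops.
d values: 0, 1, 2, 2, 3; the maximum is 3.

3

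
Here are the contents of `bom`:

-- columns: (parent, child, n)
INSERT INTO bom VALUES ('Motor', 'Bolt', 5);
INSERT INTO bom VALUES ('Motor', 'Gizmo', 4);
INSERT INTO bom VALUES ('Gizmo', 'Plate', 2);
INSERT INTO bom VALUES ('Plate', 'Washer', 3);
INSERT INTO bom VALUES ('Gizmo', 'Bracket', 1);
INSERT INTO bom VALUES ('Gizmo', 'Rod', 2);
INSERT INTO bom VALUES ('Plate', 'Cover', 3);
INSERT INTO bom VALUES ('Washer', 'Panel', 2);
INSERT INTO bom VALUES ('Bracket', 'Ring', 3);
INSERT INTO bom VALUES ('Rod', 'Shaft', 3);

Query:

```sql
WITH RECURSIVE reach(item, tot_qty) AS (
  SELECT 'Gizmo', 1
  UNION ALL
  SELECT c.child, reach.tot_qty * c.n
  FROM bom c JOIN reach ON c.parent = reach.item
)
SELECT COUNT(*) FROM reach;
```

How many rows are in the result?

Base: (Gizmo, tot_qty=1).
Iteration 1: components of {Gizmo} -> Bracket = 1*1 = 1, Plate = 1*2 = 2, Rod = 1*2 = 2.
Iteration 2: components of {Bracket,Plate,Rod} -> Cover = 2*3 = 6, Ring = 1*3 = 3, Shaft = 2*3 = 6, Washer = 2*3 = 6.
Iteration 3: components of {Cover,Ring,Shaft,Washer} -> Panel = 6*2 = 12.
Iteration 4: no further components; recursion stops.
Total rows emitted: 9.

9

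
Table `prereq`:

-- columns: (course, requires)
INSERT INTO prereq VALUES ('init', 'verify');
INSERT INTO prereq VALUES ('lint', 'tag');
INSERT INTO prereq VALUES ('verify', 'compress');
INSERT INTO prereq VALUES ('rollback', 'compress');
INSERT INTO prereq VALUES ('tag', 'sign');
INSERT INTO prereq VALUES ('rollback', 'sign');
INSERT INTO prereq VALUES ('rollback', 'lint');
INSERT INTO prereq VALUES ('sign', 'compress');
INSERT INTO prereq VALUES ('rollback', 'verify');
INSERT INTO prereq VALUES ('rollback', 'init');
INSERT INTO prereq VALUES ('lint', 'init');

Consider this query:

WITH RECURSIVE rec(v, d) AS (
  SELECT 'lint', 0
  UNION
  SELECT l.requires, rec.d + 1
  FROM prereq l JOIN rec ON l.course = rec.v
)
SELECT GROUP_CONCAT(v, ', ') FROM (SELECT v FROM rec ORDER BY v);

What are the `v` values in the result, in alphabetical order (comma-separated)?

compress, init, lint, sign, tag, verify

Base: (lint, d=0).
Iteration 1: edges from {lint} -> (init, d=1), (tag, d=1).
Iteration 2: edges from {init,tag} -> (sign, d=2), (verify, d=2).
Iteration 3: edges from {sign,verify} -> (compress, d=3). [UNION drops 1 duplicate row(s)]
Iteration 4: no outgoing edges from {compress}; recursion stops.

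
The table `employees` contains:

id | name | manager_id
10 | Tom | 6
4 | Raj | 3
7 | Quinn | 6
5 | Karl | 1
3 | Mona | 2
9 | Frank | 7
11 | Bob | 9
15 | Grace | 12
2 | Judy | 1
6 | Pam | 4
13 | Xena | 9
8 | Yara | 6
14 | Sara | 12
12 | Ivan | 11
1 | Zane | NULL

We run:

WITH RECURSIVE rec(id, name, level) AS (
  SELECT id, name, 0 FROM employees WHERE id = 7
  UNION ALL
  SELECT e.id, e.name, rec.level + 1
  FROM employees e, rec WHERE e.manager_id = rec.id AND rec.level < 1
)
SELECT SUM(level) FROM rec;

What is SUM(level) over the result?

Base: id=7 (Quinn) at level 0.
Iteration 1: rows with manager_id in {7} -> Frank (id 9, level 1).
Iteration 2: level < 1 fails for all current rows; recursion stops.
SUM(level) = 0 + 1 = 1.

1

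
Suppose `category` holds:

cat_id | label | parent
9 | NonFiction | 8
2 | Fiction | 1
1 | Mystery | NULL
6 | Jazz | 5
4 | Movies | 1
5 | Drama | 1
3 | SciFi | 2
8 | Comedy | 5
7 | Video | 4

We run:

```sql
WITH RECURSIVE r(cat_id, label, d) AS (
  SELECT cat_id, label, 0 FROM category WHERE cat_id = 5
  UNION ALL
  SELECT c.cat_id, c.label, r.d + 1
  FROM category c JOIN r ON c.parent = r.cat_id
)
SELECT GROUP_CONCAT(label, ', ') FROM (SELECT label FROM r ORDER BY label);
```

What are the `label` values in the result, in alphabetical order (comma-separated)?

Base: cat_id=5 (Drama) at d 0.
Iteration 1: rows with parent in {5} -> Jazz (id 6, d 1), Comedy (id 8, d 1).
Iteration 2: rows with parent in {6,8} -> NonFiction (id 9, d 2).
Iteration 3: no rows with parent in {9}; recursion stops.

Comedy, Drama, Jazz, NonFiction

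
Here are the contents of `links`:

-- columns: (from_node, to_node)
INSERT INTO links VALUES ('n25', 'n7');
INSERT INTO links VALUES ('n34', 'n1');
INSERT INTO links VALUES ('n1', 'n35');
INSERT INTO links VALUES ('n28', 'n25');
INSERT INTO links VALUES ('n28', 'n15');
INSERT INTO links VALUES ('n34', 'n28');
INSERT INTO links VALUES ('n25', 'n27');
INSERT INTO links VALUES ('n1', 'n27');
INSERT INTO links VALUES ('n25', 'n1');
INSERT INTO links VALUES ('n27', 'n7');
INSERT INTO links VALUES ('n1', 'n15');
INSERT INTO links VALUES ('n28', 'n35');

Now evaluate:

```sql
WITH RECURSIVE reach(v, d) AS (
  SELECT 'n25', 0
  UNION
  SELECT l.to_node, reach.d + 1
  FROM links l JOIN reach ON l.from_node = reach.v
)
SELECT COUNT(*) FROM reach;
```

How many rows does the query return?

9

Base: (n25, d=0).
Iteration 1: edges from {n25} -> (n1, d=1), (n27, d=1), (n7, d=1).
Iteration 2: edges from {n1,n27,n7} -> (n15, d=2), (n27, d=2), (n35, d=2), (n7, d=2).
Iteration 3: edges from {n15,n27,n35,n7} -> (n7, d=3).
Iteration 4: no outgoing edges from {n7}; recursion stops.
Total rows emitted: 9.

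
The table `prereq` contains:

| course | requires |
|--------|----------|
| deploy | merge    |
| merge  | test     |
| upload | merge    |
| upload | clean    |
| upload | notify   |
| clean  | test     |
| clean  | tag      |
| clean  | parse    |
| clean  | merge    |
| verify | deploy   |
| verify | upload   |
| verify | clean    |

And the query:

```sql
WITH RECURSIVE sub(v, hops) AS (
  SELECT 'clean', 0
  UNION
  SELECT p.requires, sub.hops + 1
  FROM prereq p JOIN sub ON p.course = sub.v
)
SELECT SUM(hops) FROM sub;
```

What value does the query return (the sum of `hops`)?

Base: (clean, hops=0).
Iteration 1: edges from {clean} -> (merge, hops=1), (parse, hops=1), (tag, hops=1), (test, hops=1).
Iteration 2: edges from {merge,parse,tag,test} -> (test, hops=2).
Iteration 3: no outgoing edges from {test}; recursion stops.
SUM(hops) = 0 + 1 + 1 + 1 + 1 + 2 = 6.

6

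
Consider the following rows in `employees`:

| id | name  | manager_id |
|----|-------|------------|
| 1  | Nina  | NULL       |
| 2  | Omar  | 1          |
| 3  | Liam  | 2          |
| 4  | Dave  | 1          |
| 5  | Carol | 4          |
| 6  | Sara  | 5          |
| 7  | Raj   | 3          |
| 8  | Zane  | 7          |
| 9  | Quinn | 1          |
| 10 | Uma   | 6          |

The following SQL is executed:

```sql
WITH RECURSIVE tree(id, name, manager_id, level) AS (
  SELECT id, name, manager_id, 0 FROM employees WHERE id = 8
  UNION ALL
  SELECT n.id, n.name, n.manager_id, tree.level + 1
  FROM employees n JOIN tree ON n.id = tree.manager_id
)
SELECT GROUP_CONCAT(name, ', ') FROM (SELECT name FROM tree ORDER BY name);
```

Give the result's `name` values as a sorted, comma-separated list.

Liam, Nina, Omar, Raj, Zane

Base: id=8 (Zane), manager_id=7, level 0.
Iteration 1: join on id=7 -> Raj (id 7, manager_id=3, level 1).
Iteration 2: join on id=3 -> Liam (id 3, manager_id=2, level 2).
Iteration 3: join on id=2 -> Omar (id 2, manager_id=1, level 3).
Iteration 4: join on id=1 -> Nina (id 1, manager_id=NULL, level 4).
Iteration 5: manager_id is NULL; no match; recursion stops.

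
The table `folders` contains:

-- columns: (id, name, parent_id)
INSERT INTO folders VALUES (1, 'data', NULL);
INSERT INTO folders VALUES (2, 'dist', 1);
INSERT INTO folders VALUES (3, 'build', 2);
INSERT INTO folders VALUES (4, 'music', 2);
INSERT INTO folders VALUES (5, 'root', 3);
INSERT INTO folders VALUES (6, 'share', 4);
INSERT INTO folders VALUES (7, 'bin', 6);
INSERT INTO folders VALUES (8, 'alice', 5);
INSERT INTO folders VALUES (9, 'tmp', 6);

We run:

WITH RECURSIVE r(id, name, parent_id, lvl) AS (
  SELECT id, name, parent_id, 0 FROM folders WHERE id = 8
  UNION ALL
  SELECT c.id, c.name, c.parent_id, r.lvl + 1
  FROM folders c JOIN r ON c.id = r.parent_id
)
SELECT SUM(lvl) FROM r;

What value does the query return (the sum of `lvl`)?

10

Base: id=8 (alice), parent_id=5, lvl 0.
Iteration 1: join on id=5 -> root (id 5, parent_id=3, lvl 1).
Iteration 2: join on id=3 -> build (id 3, parent_id=2, lvl 2).
Iteration 3: join on id=2 -> dist (id 2, parent_id=1, lvl 3).
Iteration 4: join on id=1 -> data (id 1, parent_id=NULL, lvl 4).
Iteration 5: parent_id is NULL; no match; recursion stops.
SUM(lvl) = 0 + 1 + 2 + 3 + 4 = 10.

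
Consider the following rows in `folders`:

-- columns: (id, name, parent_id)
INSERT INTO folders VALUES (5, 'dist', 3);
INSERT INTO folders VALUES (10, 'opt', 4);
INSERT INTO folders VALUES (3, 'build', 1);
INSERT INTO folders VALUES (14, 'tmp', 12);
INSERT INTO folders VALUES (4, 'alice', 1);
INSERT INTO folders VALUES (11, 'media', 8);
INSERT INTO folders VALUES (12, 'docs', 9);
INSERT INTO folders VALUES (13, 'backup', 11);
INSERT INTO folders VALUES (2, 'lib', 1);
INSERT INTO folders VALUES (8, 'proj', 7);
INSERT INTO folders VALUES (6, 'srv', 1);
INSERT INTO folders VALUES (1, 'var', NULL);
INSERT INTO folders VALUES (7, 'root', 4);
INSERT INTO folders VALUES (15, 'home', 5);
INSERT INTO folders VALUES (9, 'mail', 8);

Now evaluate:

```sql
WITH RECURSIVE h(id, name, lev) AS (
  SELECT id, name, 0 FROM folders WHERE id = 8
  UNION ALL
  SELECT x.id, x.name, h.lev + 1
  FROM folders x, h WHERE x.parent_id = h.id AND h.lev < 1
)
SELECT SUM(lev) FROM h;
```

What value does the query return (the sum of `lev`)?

Base: id=8 (proj) at lev 0.
Iteration 1: rows with parent_id in {8} -> mail (id 9, lev 1), media (id 11, lev 1).
Iteration 2: lev < 1 fails for all current rows; recursion stops.
SUM(lev) = 0 + 1 + 1 = 2.

2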